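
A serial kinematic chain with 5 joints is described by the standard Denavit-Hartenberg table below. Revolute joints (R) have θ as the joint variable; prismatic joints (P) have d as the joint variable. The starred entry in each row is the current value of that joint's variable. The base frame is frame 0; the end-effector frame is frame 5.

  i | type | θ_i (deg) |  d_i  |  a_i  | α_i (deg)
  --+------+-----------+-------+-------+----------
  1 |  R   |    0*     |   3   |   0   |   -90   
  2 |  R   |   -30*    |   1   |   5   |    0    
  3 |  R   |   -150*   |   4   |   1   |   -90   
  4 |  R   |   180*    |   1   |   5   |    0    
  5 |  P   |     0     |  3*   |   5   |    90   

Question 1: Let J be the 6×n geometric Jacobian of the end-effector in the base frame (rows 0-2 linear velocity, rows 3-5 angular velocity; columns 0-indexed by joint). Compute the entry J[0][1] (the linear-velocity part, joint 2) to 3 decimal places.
axis z_1 = (0.0000,1.0000,0.0000); lever o_n−o_1 = (13.3301,5.0000,6.5000)
cross product → J_v[:, 1] = (6.5000,0.0000,-13.3301)
J_ω[:, 1] = z_1
entry J[0][1] = 6.5000

6.500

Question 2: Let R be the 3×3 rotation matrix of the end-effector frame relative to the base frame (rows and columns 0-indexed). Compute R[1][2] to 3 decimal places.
End-effector z-axis (col 2 of R) = (-0.0000,-1.0000,0.0000)
R[1][2] = -1.0000

-1.000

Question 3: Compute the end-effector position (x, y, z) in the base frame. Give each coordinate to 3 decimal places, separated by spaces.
after link 1: o_1 = (0.0000, 0.0000, 3.0000)
after link 2: o_2 = (4.3301, 1.0000, 5.5000)
after link 3: o_3 = (3.3301, 5.0000, 5.5000)
after link 4: o_4 = (8.3301, 5.0000, 6.5000)
after link 5: o_5 = (13.3301, 5.0000, 9.5000)

13.330 5.000 9.500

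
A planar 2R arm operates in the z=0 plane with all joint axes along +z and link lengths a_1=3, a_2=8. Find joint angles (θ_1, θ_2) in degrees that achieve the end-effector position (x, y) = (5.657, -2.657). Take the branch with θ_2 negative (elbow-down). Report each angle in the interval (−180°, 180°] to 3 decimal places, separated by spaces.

cos θ_2 = (39.0613−3²−8²)/(2·3·8) = -0.7071; θ_2 = -134.9959° (elbow-down)
β = atan2(-2.6570,5.6570) = -25.1587°; ψ = atan2(-5.6573,-2.6565) = -115.1531°
θ_1 = β − ψ = 89.9944°

89.994 -134.996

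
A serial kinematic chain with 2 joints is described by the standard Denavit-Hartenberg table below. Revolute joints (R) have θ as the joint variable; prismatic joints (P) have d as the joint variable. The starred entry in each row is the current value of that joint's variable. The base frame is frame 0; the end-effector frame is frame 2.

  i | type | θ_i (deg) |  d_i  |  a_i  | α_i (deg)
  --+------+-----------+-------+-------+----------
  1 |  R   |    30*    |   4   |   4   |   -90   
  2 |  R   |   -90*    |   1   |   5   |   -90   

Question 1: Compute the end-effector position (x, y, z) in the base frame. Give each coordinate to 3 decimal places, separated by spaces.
2.964 2.866 9.000

after link 1: o_1 = (3.4641, 2.0000, 4.0000)
after link 2: o_2 = (2.9641, 2.8660, 9.0000)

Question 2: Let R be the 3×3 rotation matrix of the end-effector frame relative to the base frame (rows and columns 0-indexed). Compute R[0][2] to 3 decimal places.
0.866

End-effector z-axis (col 2 of R) = (0.8660,0.5000,-0.0000)
R[0][2] = 0.8660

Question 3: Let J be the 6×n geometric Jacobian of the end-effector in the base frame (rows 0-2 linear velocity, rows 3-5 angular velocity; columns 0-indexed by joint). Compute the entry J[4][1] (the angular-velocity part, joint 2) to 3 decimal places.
axis z_1 = (-0.5000,0.8660,0.0000); lever o_n−o_1 = (-0.5000,0.8660,5.0000)
cross product → J_v[:, 1] = (4.3301,2.5000,-0.0000)
J_ω[:, 1] = z_1
entry J[4][1] = 0.8660

0.866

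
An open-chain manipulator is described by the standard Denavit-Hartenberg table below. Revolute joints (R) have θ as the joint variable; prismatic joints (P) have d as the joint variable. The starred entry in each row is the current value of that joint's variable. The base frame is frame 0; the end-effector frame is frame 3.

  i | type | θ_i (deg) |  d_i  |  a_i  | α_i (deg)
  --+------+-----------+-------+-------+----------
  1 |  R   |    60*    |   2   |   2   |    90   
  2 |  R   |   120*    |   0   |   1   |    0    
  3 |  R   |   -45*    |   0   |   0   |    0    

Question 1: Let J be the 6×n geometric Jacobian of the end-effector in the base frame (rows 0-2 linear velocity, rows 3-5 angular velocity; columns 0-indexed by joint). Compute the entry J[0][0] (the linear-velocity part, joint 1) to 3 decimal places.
axis z_0 = ẑ; lever o_n−o_0 = (0.7500,1.2990,2.8660)
cross product → J_v[:, 0] = (-1.2990,0.7500,0.0000)
J_ω[:, 0] = z_0
entry J[0][0] = -1.2990

-1.299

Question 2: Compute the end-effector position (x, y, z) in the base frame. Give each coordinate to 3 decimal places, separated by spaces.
0.750 1.299 2.866

after link 1: o_1 = (1.0000, 1.7321, 2.0000)
after link 2: o_2 = (0.7500, 1.2990, 2.8660)
after link 3: o_3 = (0.7500, 1.2990, 2.8660)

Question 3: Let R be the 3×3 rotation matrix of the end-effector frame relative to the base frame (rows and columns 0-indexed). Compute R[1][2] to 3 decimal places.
-0.500

End-effector z-axis (col 2 of R) = (0.8660,-0.5000,0.0000)
R[1][2] = -0.5000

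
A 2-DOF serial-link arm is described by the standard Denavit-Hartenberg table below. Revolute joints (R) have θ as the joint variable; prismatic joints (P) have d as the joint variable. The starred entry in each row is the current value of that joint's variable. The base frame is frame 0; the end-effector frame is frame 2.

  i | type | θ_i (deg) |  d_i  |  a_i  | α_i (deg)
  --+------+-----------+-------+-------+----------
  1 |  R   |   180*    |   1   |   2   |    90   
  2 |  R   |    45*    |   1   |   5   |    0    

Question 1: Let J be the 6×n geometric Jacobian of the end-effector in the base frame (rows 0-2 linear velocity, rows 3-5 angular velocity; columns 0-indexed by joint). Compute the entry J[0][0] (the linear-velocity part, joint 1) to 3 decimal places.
axis z_0 = ẑ; lever o_n−o_0 = (-5.5355,1.0000,4.5355)
cross product → J_v[:, 0] = (-1.0000,-5.5355,0.0000)
J_ω[:, 0] = z_0
entry J[0][0] = -1.0000

-1.000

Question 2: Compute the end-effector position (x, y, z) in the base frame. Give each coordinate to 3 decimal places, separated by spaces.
-5.536 1.000 4.536

after link 1: o_1 = (-2.0000, 0.0000, 1.0000)
after link 2: o_2 = (-5.5355, 1.0000, 4.5355)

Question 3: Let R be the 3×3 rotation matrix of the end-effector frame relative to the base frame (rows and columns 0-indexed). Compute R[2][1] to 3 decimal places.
0.707

End-effector y-axis (col 1 of R) = (0.7071,-0.0000,0.7071)
R[2][1] = 0.7071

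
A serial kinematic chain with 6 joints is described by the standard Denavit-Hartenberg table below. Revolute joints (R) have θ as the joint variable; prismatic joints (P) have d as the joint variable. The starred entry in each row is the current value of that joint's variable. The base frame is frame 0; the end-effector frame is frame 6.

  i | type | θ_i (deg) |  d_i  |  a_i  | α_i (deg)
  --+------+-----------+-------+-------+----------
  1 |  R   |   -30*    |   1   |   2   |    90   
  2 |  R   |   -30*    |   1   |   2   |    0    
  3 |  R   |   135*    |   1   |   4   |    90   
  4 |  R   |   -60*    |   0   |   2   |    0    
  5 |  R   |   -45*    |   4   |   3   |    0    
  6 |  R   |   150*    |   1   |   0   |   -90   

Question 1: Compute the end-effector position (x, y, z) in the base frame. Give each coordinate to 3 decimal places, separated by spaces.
after link 1: o_1 = (1.7321, -1.0000, 1.0000)
after link 2: o_2 = (2.7321, -2.7321, 0.0000)
after link 3: o_3 = (1.3355, -3.0804, 3.8637)
after link 4: o_4 = (1.9774, -1.4510, 4.8296)
after link 5: o_5 = (6.9463, -0.9738, 5.1149)
after link 6: o_6 = (7.7829, -1.4568, 5.3737)

7.783 -1.457 5.374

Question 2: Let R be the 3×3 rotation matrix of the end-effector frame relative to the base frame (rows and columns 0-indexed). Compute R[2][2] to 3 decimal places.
End-effector z-axis (col 2 of R) = (-0.1951,-0.7039,-0.6830)
R[2][2] = -0.6830

-0.683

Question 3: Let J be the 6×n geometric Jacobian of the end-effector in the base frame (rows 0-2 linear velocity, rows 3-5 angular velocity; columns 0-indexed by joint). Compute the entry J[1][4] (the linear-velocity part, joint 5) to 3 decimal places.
axis z_4 = (0.8365,-0.4830,0.2588); lever o_n−o_4 = (5.8055,-0.0057,0.5441)
cross product → J_v[:, 4] = (-0.2613,1.0474,2.7990)
J_ω[:, 4] = z_4
entry J[1][4] = 1.0474

1.047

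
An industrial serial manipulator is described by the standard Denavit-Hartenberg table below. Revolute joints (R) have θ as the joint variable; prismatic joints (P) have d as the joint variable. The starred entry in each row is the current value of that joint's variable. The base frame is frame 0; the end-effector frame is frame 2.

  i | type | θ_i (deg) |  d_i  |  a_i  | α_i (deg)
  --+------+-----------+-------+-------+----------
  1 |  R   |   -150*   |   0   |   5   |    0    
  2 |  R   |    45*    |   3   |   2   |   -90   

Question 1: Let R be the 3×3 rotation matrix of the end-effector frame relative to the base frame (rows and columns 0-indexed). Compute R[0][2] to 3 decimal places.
0.966

End-effector z-axis (col 2 of R) = (0.9659,-0.2588,0.0000)
R[0][2] = 0.9659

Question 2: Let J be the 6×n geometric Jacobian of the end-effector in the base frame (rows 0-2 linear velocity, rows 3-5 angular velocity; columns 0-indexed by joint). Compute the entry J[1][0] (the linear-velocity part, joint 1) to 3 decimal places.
-4.848

axis z_0 = ẑ; lever o_n−o_0 = (-4.8478,-4.4319,3.0000)
cross product → J_v[:, 0] = (4.4319,-4.8478,0.0000)
J_ω[:, 0] = z_0
entry J[1][0] = -4.8478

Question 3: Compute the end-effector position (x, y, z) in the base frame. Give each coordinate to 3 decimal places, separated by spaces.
-4.848 -4.432 3.000

after link 1: o_1 = (-4.3301, -2.5000, 0.0000)
after link 2: o_2 = (-4.8478, -4.4319, 3.0000)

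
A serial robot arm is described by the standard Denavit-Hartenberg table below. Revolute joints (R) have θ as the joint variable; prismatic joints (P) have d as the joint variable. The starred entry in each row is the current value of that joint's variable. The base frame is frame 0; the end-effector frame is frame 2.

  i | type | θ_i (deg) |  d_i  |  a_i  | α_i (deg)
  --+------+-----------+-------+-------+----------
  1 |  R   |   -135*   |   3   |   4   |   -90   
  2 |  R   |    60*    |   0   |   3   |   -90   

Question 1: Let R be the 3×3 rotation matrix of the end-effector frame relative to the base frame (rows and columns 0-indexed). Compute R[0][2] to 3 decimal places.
End-effector z-axis (col 2 of R) = (0.6124,0.6124,-0.5000)
R[0][2] = 0.6124

0.612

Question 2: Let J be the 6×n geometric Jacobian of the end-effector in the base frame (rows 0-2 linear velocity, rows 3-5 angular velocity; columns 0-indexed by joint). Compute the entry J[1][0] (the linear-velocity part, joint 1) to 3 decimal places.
-3.889

axis z_0 = ẑ; lever o_n−o_0 = (-3.8891,-3.8891,0.4019)
cross product → J_v[:, 0] = (3.8891,-3.8891,0.0000)
J_ω[:, 0] = z_0
entry J[1][0] = -3.8891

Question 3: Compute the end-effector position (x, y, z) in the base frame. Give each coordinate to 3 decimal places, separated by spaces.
-3.889 -3.889 0.402

after link 1: o_1 = (-2.8284, -2.8284, 3.0000)
after link 2: o_2 = (-3.8891, -3.8891, 0.4019)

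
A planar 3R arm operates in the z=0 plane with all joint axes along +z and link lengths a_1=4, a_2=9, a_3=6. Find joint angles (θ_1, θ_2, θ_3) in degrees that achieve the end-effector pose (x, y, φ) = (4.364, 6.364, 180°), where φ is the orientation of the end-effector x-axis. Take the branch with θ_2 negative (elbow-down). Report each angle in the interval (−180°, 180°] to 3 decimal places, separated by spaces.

wrist centre = target − a_3·(cos φ, sin φ) = (10.3640, 6.3640)
cos θ_2 = (147.9130−4²−9²)/(2·4·9) = 0.7071; θ_2 = -44.9985° (elbow-down)
β = atan2(6.3640,10.3640) = 31.5519°; ψ = atan2(-6.3638,10.3641) = -31.5508°
θ_1 = β − ψ = 63.1028°
θ_3 = φ − θ_1 − θ_2 = 161.8958° (wrapped to (-180°,180°])

63.103 -44.999 161.896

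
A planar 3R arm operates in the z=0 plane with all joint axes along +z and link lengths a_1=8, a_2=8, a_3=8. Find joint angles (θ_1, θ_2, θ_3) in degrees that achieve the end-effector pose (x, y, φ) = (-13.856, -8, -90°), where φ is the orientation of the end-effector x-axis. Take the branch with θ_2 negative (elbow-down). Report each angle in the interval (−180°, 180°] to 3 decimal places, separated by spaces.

-149.997 -60.006 120.003

wrist centre = target − a_3·(cos φ, sin φ) = (-13.8560, 0.0000)
cos θ_2 = (191.9887−8²−8²)/(2·8·8) = 0.4999; θ_2 = -60.0058° (elbow-down)
β = atan2(0.0000,-13.8560) = 180.0000°; ψ = atan2(-6.9286,11.9993) = -30.0029°
θ_1 = β − ψ = 210.0029°
θ_3 = φ − θ_1 − θ_2 = 120.0029° (wrapped to (-180°,180°])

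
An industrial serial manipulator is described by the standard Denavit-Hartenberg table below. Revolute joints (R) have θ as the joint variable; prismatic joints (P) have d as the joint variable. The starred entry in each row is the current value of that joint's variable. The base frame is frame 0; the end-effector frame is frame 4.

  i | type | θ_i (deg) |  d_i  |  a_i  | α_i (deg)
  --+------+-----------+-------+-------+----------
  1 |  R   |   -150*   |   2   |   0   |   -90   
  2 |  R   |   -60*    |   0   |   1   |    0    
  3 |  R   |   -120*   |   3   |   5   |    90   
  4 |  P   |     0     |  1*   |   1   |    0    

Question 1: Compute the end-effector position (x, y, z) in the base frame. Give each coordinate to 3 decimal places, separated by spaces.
6.263 0.152 1.866

after link 1: o_1 = (0.0000, 0.0000, 2.0000)
after link 2: o_2 = (-0.4330, -0.2500, 2.8660)
after link 3: o_3 = (5.3971, -0.3481, 2.8660)
after link 4: o_4 = (6.2631, 0.1519, 1.8660)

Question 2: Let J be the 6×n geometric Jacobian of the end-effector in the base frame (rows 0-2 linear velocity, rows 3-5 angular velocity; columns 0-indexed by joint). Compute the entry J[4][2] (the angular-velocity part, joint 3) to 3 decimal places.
axis z_2 = (0.5000,-0.8660,0.0000); lever o_n−o_2 = (6.6962,0.4019,-1.0000)
cross product → J_v[:, 2] = (0.8660,0.5000,6.0000)
J_ω[:, 2] = z_2
entry J[4][2] = -0.8660

-0.866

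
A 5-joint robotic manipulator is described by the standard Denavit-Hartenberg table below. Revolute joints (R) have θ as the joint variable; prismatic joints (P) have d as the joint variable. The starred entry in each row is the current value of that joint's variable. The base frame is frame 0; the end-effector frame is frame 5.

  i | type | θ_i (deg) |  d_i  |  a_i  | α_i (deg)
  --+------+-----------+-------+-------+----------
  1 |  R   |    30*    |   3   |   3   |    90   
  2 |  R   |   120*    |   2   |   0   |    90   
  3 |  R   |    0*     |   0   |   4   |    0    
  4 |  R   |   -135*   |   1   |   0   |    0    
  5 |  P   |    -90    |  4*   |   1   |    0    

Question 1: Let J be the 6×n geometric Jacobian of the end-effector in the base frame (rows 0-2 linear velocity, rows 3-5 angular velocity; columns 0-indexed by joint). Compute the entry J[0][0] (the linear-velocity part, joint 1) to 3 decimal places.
axis z_0 = ẑ; lever o_n−o_0 = (6.2758,0.4974,8.3517)
cross product → J_v[:, 0] = (-0.4974,6.2758,0.0000)
J_ω[:, 0] = z_0
entry J[0][0] = -0.4974

-0.497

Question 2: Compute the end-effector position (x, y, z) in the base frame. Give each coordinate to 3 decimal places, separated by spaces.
6.276 0.497 8.352

after link 1: o_1 = (2.5981, 1.5000, 3.0000)
after link 2: o_2 = (3.5981, -0.2321, 3.0000)
after link 3: o_3 = (1.8660, -1.2321, 6.4641)
after link 4: o_4 = (2.6160, -0.7990, 6.9641)
after link 5: o_5 = (6.2758, 0.4974, 8.3517)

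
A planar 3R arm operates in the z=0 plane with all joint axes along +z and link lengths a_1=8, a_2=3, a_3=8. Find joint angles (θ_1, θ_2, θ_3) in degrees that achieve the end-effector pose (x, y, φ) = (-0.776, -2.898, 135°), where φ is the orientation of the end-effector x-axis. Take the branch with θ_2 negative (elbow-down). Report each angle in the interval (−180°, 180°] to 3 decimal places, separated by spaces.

wrist centre = target − a_3·(cos φ, sin φ) = (4.8809, -8.5549)
cos θ_2 = (97.0083−8²−3²)/(2·8·3) = 0.5002; θ_2 = -59.9886° (elbow-down)
β = atan2(-8.5549,4.8809) = -60.2937°; ψ = atan2(-2.5978,9.5005) = -15.2929°
θ_1 = β − ψ = -45.0008°
θ_3 = φ − θ_1 − θ_2 = -120.0106° (wrapped to (-180°,180°])

-45.001 -59.989 -120.011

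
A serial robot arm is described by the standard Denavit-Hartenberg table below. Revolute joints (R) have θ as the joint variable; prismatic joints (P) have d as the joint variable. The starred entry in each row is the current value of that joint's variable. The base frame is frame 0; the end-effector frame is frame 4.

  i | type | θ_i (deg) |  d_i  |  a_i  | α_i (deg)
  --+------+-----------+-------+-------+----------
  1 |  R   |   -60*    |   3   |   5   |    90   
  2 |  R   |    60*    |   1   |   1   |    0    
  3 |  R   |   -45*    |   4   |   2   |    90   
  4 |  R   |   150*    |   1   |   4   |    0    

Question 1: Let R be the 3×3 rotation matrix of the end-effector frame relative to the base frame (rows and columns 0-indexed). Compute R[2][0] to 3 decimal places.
End-effector x-axis (col 0 of R) = (-0.8513,0.4744,-0.2241)
R[2][0] = -0.2241

-0.224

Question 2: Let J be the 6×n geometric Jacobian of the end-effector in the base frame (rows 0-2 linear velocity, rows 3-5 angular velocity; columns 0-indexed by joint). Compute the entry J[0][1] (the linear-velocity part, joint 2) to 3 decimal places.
0.239

axis z_1 = (-0.8660,-0.5000,0.0000); lever o_n−o_1 = (-6.3899,-2.9324,-0.4788)
cross product → J_v[:, 1] = (0.2394,-0.4147,-0.6554)
J_ω[:, 1] = z_1
entry J[0][1] = 0.2394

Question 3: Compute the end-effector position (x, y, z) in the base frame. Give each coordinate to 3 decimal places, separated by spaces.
after link 1: o_1 = (2.5000, -4.3301, 3.0000)
after link 2: o_2 = (1.8840, -5.2631, 3.8660)
after link 3: o_3 = (-0.6142, -8.9362, 4.3837)
after link 4: o_4 = (-3.8899, -7.2625, 2.5212)

-3.890 -7.263 2.521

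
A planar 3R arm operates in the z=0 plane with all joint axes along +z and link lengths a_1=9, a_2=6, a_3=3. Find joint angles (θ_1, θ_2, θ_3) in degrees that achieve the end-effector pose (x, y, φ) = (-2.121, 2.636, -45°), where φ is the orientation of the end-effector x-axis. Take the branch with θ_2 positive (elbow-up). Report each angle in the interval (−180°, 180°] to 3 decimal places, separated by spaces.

89.998 135.002 89.999

wrist centre = target − a_3·(cos φ, sin φ) = (-4.2423, 4.7573)
cos θ_2 = (40.6294−9²−6²)/(2·9·6) = -0.7071; θ_2 = 135.0023° (elbow-up)
β = atan2(4.7573,-4.2423) = 131.7248°; ψ = atan2(4.2425,4.7572) = 41.7266°
θ_1 = β − ψ = 89.9982°
θ_3 = φ − θ_1 − θ_2 = 89.9995° (wrapped to (-180°,180°])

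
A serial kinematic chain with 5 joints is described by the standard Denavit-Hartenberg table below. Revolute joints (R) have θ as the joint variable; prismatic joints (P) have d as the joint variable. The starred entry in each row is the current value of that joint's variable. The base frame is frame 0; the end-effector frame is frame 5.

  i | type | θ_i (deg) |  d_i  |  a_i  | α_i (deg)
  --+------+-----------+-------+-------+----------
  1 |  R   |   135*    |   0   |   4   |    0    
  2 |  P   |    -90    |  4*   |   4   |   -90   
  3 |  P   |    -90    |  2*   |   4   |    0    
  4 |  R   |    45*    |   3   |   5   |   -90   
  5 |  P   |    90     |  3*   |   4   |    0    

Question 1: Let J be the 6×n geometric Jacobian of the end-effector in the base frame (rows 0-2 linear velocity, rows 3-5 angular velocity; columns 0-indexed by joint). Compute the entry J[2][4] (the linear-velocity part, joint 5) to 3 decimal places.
prismatic axis z_4 = (0.5000,0.5000,-0.7071)
J_v[:, 4] = z_4; J_ω[:, 4] = (0,0,0)
entry J[2][4] = -0.7071

-0.707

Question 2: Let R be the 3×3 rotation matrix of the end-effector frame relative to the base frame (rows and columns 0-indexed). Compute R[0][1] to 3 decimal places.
End-effector y-axis (col 1 of R) = (-0.5000,-0.5000,-0.7071)
R[0][1] = -0.5000

-0.500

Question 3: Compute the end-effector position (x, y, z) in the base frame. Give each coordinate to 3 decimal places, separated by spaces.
after link 1: o_1 = (-2.8284, 2.8284, 0.0000)
after link 2: o_2 = (0.0000, 5.6569, 4.0000)
after link 3: o_3 = (-1.4142, 7.0711, 8.0000)
after link 4: o_4 = (-1.0355, 11.6924, 11.5355)
after link 5: o_5 = (3.2929, 10.3640, 9.4142)

3.293 10.364 9.414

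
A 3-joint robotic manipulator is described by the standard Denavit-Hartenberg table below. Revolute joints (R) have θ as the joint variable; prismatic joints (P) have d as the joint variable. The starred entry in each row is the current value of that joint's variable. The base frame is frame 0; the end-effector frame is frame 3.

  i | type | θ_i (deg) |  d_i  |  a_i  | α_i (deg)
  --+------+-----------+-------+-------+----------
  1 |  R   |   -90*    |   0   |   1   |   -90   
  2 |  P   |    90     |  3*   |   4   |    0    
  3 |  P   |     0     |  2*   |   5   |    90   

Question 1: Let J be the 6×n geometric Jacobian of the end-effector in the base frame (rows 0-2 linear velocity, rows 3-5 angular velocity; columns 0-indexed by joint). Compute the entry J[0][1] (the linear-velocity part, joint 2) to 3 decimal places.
prismatic axis z_1 = (1.0000,0.0000,0.0000)
J_v[:, 1] = z_1; J_ω[:, 1] = (0,0,0)
entry J[0][1] = 1.0000

1.000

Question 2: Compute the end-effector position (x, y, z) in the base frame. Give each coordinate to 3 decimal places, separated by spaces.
5.000 -1.000 -9.000

after link 1: o_1 = (0.0000, -1.0000, 0.0000)
after link 2: o_2 = (3.0000, -1.0000, -4.0000)
after link 3: o_3 = (5.0000, -1.0000, -9.0000)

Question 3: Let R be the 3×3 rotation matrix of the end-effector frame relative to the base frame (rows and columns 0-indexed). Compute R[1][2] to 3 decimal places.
-1.000

End-effector z-axis (col 2 of R) = (0.0000,-1.0000,0.0000)
R[1][2] = -1.0000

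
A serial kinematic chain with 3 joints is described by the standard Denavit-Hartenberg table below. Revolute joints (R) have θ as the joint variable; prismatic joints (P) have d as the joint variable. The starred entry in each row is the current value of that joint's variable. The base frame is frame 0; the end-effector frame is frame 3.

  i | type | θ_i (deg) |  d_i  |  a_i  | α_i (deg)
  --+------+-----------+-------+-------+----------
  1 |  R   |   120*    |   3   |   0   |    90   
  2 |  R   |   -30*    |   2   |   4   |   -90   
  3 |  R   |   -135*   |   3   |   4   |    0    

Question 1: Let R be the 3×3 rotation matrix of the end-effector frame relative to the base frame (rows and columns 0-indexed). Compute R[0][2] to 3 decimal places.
End-effector z-axis (col 2 of R) = (-0.2500,0.4330,0.8660)
R[0][2] = -0.2500

-0.250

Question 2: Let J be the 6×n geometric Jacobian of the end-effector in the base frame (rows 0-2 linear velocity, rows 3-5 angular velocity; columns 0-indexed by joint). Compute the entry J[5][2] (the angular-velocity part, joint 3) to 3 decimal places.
axis z_2 = (-0.2500,0.4330,0.8660); lever o_n−o_2 = (2.9242,0.5919,4.0123)
cross product → J_v[:, 2] = (1.2247,3.5355,-1.4142)
J_ω[:, 2] = z_2
entry J[5][2] = 0.8660

0.866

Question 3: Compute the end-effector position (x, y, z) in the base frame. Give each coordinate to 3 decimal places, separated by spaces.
2.924 4.592 5.012

after link 1: o_1 = (0.0000, 0.0000, 3.0000)
after link 2: o_2 = (0.0000, 4.0000, 1.0000)
after link 3: o_3 = (2.9242, 4.5919, 5.0123)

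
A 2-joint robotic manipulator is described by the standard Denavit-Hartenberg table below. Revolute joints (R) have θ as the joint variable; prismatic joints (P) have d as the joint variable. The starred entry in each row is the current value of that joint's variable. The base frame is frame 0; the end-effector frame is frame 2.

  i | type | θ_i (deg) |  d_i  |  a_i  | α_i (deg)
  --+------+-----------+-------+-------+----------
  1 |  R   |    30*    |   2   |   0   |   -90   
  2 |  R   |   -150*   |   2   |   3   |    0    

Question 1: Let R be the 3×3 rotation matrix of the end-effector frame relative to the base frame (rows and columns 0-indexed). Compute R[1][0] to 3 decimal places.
End-effector x-axis (col 0 of R) = (-0.7500,-0.4330,0.5000)
R[1][0] = -0.4330

-0.433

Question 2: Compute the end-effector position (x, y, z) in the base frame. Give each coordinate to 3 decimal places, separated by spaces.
after link 1: o_1 = (0.0000, 0.0000, 2.0000)
after link 2: o_2 = (-3.2500, 0.4330, 3.5000)

-3.250 0.433 3.500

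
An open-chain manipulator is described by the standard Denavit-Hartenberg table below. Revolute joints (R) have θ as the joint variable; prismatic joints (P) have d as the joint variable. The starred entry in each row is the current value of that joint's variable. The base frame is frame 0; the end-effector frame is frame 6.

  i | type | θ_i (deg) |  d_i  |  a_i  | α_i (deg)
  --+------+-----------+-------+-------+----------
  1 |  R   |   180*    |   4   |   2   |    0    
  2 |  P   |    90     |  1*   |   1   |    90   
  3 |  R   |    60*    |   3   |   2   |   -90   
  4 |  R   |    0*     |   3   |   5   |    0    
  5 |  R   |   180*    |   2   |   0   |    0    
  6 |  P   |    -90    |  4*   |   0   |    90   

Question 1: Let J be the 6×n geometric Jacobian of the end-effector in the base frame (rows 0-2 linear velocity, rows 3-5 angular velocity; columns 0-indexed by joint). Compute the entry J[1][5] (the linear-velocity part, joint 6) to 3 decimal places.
0.866

prismatic axis z_5 = (0.0000,0.8660,0.5000)
J_v[:, 5] = z_5; J_ω[:, 5] = (0,0,0)
entry J[1][5] = 0.8660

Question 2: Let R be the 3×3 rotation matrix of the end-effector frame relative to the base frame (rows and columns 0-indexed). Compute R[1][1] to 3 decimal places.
End-effector y-axis (col 1 of R) = (0.0000,0.8660,0.5000)
R[1][1] = 0.8660

0.866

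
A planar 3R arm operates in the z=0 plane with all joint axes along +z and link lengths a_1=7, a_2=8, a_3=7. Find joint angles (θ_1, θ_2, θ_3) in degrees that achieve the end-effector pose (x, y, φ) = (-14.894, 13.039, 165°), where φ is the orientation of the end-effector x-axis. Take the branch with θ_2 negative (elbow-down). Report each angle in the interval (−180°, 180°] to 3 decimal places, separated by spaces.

150.002 -45.005 60.003

wrist centre = target − a_3·(cos φ, sin φ) = (-8.1325, 11.2273)
cos θ_2 = (192.1894−7²−8²)/(2·7·8) = 0.7070; θ_2 = -45.0048° (elbow-down)
β = atan2(11.2273,-8.1325) = 125.9179°; ψ = atan2(-5.6573,12.6564) = -24.0843°
θ_1 = β − ψ = 150.0022°
θ_3 = φ − θ_1 − θ_2 = 60.0026° (wrapped to (-180°,180°])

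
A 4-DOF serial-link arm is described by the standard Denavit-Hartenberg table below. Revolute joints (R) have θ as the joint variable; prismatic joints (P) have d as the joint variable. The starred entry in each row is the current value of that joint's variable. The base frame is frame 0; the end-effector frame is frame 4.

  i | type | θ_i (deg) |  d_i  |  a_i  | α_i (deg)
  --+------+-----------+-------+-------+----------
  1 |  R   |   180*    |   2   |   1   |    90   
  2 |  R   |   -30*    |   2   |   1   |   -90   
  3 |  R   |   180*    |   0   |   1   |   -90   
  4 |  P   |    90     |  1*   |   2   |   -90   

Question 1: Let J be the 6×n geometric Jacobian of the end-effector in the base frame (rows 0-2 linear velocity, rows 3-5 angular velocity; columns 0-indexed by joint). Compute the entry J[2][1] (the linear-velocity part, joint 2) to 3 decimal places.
-1.000

axis z_1 = (0.0000,1.0000,0.0000); lever o_n−o_1 = (1.0000,3.0000,-1.7321)
cross product → J_v[:, 1] = (-1.7321,0.0000,-1.0000)
J_ω[:, 1] = z_1
entry J[2][1] = -1.0000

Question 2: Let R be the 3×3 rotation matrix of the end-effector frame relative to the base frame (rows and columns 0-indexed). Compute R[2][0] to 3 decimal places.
End-effector x-axis (col 0 of R) = (0.5000,-0.0000,-0.8660)
R[2][0] = -0.8660

-0.866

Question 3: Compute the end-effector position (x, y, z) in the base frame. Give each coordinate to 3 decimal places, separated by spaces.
after link 1: o_1 = (-1.0000, 0.0000, 2.0000)
after link 2: o_2 = (-1.8660, 2.0000, 1.5000)
after link 3: o_3 = (-1.0000, 2.0000, 2.0000)
after link 4: o_4 = (0.0000, 3.0000, 0.2679)

0.000 3.000 0.268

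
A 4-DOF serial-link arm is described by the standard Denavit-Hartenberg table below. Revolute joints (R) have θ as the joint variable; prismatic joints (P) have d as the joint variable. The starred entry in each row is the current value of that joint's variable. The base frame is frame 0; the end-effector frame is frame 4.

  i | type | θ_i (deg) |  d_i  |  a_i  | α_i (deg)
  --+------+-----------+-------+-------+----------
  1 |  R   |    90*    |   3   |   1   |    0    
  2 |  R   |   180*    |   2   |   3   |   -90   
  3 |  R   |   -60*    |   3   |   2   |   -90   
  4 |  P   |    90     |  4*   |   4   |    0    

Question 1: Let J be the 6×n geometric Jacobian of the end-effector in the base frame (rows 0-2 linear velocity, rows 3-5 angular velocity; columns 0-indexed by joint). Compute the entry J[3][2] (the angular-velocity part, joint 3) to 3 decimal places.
1.000

axis z_2 = (1.0000,-0.0000,0.0000); lever o_n−o_2 = (-1.0000,-4.4641,-0.2679)
cross product → J_v[:, 2] = (0.0000,0.2679,-4.4641)
J_ω[:, 2] = z_2
entry J[3][2] = 1.0000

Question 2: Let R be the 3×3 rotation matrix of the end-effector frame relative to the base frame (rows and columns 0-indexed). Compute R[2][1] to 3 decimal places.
-0.866

End-effector y-axis (col 1 of R) = (0.0000,0.5000,-0.8660)
R[2][1] = -0.8660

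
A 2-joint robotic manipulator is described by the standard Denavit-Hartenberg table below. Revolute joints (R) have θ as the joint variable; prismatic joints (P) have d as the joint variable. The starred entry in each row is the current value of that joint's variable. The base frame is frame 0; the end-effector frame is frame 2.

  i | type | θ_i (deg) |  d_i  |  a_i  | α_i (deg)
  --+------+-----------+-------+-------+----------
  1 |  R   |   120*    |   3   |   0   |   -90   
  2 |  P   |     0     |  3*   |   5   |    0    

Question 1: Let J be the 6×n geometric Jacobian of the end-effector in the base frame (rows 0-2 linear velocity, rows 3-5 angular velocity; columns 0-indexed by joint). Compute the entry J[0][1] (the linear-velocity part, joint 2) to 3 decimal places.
prismatic axis z_1 = (-0.8660,-0.5000,0.0000)
J_v[:, 1] = z_1; J_ω[:, 1] = (0,0,0)
entry J[0][1] = -0.8660

-0.866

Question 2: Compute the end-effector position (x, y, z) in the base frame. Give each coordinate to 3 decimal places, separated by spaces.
after link 1: o_1 = (0.0000, 0.0000, 3.0000)
after link 2: o_2 = (-5.0981, 2.8301, 3.0000)

-5.098 2.830 3.000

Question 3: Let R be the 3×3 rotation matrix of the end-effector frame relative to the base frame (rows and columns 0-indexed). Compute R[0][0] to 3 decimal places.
-0.500

End-effector x-axis (col 0 of R) = (-0.5000,0.8660,0.0000)
R[0][0] = -0.5000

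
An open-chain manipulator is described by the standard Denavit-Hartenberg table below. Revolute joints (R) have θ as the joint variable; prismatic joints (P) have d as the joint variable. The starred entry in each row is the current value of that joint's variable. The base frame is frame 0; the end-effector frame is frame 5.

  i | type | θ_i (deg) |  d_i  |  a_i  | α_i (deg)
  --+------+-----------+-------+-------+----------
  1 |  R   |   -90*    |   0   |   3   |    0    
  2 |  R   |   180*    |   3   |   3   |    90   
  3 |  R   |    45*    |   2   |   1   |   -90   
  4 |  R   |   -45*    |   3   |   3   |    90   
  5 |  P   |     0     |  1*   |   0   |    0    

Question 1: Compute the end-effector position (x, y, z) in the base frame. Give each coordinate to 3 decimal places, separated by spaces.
after link 1: o_1 = (0.0000, -3.0000, 0.0000)
after link 2: o_2 = (0.0000, 0.0000, 3.0000)
after link 3: o_3 = (2.0000, 0.7071, 3.7071)
after link 4: o_4 = (4.1213, 0.0858, 7.3284)
after link 5: o_5 = (4.8284, -0.4142, 6.8284)

4.828 -0.414 6.828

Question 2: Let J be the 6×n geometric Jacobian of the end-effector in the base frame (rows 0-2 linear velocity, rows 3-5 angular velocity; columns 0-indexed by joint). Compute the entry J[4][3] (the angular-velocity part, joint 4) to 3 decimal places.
axis z_3 = (-0.0000,-0.7071,0.7071); lever o_n−o_3 = (2.8284,-1.1213,3.1213)
cross product → J_v[:, 3] = (-1.4142,2.0000,2.0000)
J_ω[:, 3] = z_3
entry J[4][3] = -0.7071

-0.707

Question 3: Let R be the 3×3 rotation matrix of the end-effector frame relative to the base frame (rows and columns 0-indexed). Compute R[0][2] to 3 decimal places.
0.707

End-effector z-axis (col 2 of R) = (0.7071,-0.5000,-0.5000)
R[0][2] = 0.7071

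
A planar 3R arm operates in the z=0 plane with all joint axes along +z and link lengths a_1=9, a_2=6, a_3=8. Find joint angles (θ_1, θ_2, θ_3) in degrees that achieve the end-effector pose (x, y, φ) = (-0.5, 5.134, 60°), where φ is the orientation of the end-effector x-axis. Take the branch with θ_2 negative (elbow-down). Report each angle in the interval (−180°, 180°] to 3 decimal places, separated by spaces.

wrist centre = target − a_3·(cos φ, sin φ) = (-4.5000, -1.7942)
cos θ_2 = (23.4692−9²−6²)/(2·9·6) = -0.8660; θ_2 = -150.0001° (elbow-down)
β = atan2(-1.7942,-4.5000) = -158.2622°; ψ = atan2(-3.0000,3.8038) = -38.2619°
θ_1 = β − ψ = -120.0003°
θ_3 = φ − θ_1 − θ_2 = -29.9996° (wrapped to (-180°,180°])

-120.000 -150.000 -30.000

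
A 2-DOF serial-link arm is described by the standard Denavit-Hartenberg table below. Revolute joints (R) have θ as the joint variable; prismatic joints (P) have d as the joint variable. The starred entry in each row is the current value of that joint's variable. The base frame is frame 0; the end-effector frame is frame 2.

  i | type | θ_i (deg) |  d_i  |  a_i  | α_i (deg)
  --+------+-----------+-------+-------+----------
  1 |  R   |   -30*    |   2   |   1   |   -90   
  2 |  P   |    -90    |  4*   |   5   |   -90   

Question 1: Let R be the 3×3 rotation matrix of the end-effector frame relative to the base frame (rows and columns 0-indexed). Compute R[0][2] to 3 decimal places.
End-effector z-axis (col 2 of R) = (0.8660,-0.5000,-0.0000)
R[0][2] = 0.8660

0.866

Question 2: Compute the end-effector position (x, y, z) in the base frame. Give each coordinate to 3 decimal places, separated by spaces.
2.866 2.964 7.000

after link 1: o_1 = (0.8660, -0.5000, 2.0000)
after link 2: o_2 = (2.8660, 2.9641, 7.0000)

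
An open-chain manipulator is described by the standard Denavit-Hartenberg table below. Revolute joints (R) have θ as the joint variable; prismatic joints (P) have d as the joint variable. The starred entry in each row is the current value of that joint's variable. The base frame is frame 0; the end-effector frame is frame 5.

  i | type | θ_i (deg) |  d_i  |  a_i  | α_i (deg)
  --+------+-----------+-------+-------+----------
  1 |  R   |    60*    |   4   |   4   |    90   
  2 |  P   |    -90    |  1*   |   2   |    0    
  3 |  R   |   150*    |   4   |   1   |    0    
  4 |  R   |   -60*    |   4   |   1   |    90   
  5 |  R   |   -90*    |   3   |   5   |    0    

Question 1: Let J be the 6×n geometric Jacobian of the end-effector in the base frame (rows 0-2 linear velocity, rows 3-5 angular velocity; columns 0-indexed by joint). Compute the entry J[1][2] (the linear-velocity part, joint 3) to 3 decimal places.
1.848

axis z_2 = (0.8660,-0.5000,0.0000); lever o_n−o_2 = (3.3481,-0.2010,-2.1340)
cross product → J_v[:, 2] = (1.0670,1.8481,1.5000)
J_ω[:, 2] = z_2
entry J[1][2] = 1.8481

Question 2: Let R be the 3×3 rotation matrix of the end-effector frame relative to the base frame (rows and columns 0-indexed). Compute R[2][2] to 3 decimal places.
End-effector z-axis (col 2 of R) = (0.0000,0.0000,-1.0000)
R[2][2] = -1.0000

-1.000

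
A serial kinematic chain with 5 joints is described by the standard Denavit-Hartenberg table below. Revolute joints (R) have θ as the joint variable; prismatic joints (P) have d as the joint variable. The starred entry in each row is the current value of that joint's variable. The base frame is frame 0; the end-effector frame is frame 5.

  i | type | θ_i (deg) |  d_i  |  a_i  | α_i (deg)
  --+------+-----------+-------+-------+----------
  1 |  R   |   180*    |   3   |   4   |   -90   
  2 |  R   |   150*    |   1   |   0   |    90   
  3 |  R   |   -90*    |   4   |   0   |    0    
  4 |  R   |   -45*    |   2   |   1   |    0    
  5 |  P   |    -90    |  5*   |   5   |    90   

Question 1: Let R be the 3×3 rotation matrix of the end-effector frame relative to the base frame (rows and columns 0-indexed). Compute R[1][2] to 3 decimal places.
End-effector z-axis (col 2 of R) = (0.6124,-0.7071,-0.3536)
R[1][2] = -0.7071

-0.707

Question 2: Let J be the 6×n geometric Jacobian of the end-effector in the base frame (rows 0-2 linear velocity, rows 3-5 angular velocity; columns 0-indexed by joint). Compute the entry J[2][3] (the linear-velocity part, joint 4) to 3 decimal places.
axis z_3 = (-0.5000,-0.0000,-0.8660); lever o_n−o_3 = (-7.1742,-2.8284,-3.9409)
cross product → J_v[:, 3] = (-2.4495,4.2426,1.4142)
J_ω[:, 3] = z_3
entry J[2][3] = 1.4142

1.414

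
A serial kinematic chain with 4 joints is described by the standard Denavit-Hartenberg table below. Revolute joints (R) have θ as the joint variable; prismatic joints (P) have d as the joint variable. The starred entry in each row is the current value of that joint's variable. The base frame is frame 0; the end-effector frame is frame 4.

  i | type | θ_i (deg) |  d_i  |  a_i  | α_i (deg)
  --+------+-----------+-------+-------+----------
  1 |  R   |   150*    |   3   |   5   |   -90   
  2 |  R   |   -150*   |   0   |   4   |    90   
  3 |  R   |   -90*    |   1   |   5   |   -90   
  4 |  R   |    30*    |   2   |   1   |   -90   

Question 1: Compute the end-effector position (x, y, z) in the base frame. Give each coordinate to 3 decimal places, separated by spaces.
3.319 4.857 5.567

after link 1: o_1 = (-4.3301, 2.5000, 3.0000)
after link 2: o_2 = (-1.3301, 0.7679, 5.0000)
after link 3: o_3 = (1.6029, 4.8481, 4.1340)
after link 4: o_4 = (3.3194, 4.8571, 5.5670)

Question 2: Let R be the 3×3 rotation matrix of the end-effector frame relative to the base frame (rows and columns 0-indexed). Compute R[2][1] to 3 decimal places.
-0.500

End-effector y-axis (col 1 of R) = (-0.7500,0.4330,-0.5000)
R[2][1] = -0.5000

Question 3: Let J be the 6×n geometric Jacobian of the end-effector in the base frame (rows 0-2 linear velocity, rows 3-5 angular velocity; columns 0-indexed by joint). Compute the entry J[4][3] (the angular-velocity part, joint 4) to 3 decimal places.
axis z_3 = (0.7500,-0.4330,0.5000); lever o_n−o_3 = (1.7165,0.0090,1.4330)
cross product → J_v[:, 3] = (-0.6250,-0.2165,0.7500)
J_ω[:, 3] = z_3
entry J[4][3] = -0.4330

-0.433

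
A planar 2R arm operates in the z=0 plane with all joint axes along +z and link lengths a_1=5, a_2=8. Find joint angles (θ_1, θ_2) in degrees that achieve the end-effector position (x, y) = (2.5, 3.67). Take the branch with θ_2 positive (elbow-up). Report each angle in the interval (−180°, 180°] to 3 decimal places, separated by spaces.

cos θ_2 = (19.7189−5²−8²)/(2·5·8) = -0.8660; θ_2 = 149.9987° (elbow-up)
β = atan2(3.6700,2.5000) = 55.7374°; ψ = atan2(4.0002,-1.9281) = 115.7344°
θ_1 = β − ψ = -59.9971°

-59.997 149.999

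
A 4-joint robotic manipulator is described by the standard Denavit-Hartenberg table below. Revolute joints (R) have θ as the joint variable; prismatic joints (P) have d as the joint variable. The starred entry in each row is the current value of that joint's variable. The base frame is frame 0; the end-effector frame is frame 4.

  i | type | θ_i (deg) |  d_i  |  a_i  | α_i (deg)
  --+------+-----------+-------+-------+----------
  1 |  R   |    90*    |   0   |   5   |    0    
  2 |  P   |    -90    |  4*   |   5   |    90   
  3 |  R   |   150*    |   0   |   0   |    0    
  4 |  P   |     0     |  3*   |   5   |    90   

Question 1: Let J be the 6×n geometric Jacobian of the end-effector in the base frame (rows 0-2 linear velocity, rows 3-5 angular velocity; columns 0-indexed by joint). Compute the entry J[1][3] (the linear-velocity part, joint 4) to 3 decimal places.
-1.000

prismatic axis z_3 = (0.0000,-1.0000,0.0000)
J_v[:, 3] = z_3; J_ω[:, 3] = (0,0,0)
entry J[1][3] = -1.0000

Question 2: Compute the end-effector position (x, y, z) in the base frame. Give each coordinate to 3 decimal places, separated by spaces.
0.670 2.000 6.500

after link 1: o_1 = (0.0000, 5.0000, 0.0000)
after link 2: o_2 = (5.0000, 5.0000, 4.0000)
after link 3: o_3 = (5.0000, 5.0000, 4.0000)
after link 4: o_4 = (0.6699, 2.0000, 6.5000)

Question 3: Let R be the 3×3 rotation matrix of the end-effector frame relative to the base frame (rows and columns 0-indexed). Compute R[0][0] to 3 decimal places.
End-effector x-axis (col 0 of R) = (-0.8660,0.0000,0.5000)
R[0][0] = -0.8660

-0.866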